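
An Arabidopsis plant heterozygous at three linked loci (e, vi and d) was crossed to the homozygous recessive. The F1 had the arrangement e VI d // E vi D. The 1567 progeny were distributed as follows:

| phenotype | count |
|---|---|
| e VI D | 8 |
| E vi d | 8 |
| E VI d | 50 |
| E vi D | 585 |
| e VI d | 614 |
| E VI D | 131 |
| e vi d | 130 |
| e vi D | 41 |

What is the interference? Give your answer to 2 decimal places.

The two rarest classes, e VI D and E vi d, are the double crossovers. Comparing them with the parentals, only the d allele has switched, so d is the middle locus and the order is e – d – vi.
e–d: (91 + 16)/1567 = 0.0683; d–vi: (261 + 16)/1567 = 0.1768.
Expected DCO frequency = 0.0683 × 0.1768 ≈ 0.01208; observed = 16/1567 ≈ 0.01021.
Coefficient of coincidence = 0.01021/0.01208 ≈ 0.85; interference = 1 − 0.85 = 0.15.

0.15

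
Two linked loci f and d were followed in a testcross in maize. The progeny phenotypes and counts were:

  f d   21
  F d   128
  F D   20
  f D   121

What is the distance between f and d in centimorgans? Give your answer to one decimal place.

14.1 centimorgans

The two most frequent classes, F d (128) and f D (121), are the parental types, so the F1 was F d / f D.
The recombinant classes are F D and f d: 20 + 21 = 41.
Recombination frequency = 41/290 = 0.1414 ≈ 14.1%, i.e. 14.1 centimorgans.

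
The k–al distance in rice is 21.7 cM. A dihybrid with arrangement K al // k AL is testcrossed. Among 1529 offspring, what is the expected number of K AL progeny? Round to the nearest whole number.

166

A map distance of 21.7 cM corresponds to a recombination frequency of 0.217.
The F1 is K al / k AL, so K AL is a recombinant gamete class with expected frequency r/2 = 0.217/2 = 0.1085.
Expected number = 0.1085 × 1529 = 165.90 ≈ 166.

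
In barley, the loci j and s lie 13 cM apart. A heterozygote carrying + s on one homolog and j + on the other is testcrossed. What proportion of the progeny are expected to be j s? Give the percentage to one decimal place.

A map distance of 13 cM corresponds to a recombination frequency of 0.130.
The F1 is + s / j +, so j s is a recombinant gamete class with expected frequency r/2 = 0.130/2 = 0.0650.
That is 0.0650 = 6.5% of the progeny.

6.5%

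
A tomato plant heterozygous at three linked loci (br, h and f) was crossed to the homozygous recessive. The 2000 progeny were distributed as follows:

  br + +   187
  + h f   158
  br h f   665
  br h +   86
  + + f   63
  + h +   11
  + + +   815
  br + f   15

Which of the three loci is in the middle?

The two most frequent reciprocal classes, br h f and + + +, are the parental types, so the F1 was br h f / + + +.
The two rarest classes, br + f and + h +, are the double crossovers. Comparing them with the parentals, only the h allele has switched, so h is the middle locus and the order is f – h – br.

h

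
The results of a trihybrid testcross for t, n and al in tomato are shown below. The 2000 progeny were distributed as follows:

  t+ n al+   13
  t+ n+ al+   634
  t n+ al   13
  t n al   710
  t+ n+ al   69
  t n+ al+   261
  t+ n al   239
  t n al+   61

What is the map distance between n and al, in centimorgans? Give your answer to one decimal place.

7.8 centimorgans

The two most frequent reciprocal classes, t+ n+ al+ and t n al, are the parental types, so the F1 was t+ n+ al+ / t n al.
The two rarest classes, t+ n al+ and t n+ al, are the double crossovers. Comparing them with the parentals, only the n allele has switched, so n is the middle locus and the order is al – n – t.
Crossovers in the al–n interval produce the single-crossover classes t+ n+ al and t n al+ (69 + 61 = 130) plus the double crossovers (26).
RF(al–n) = (130 + 26) / 2000 = 156/2000 = 0.0780 → 7.8 centimorgans.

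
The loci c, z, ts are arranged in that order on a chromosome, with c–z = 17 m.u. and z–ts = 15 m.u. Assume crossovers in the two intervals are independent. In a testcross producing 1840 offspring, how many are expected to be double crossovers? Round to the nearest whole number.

47

Map distances give recombination frequencies of 0.170 and 0.150 for the two intervals.
With no interference, expected double-crossover frequency = 0.170 × 0.150 = 0.02550.
Expected number = 0.02550 × 1840 = 46.92 ≈ 47.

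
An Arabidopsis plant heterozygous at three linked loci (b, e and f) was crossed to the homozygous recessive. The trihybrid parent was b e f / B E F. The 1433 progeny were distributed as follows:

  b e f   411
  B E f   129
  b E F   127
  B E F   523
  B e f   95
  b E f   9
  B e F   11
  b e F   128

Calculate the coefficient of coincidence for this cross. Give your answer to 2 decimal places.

The two rarest classes, b E f and B e F, are the double crossovers. Comparing them with the parentals, only the e allele has switched, so e is the middle locus and the order is b – e – f.
b–e: (222 + 20)/1433 = 0.1689; e–f: (257 + 20)/1433 = 0.1933.
Expected DCO frequency = 0.1689 × 0.1933 ≈ 0.03265; observed = 20/1433 ≈ 0.01396.
Coefficient of coincidence = 0.01396/0.03265 ≈ 0.43.

0.43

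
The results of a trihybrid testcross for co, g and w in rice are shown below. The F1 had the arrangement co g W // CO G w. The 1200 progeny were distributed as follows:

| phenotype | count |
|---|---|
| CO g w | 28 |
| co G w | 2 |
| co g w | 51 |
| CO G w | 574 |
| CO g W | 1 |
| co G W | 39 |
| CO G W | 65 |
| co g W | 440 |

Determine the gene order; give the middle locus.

The two rarest classes, CO g W and co G w, are the double crossovers. Comparing them with the parentals, only the co allele has switched, so co is the middle locus and the order is w – co – g.

co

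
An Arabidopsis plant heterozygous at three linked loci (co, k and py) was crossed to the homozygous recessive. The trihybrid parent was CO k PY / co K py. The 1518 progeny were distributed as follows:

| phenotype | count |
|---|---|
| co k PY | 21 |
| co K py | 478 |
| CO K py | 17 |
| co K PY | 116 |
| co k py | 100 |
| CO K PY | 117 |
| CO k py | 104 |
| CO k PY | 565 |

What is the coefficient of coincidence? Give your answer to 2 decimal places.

0.88

The two rarest classes, co k PY and CO K py, are the double crossovers. Comparing them with the parentals, only the co allele has switched, so co is the middle locus and the order is py – co – k.
py–co: (220 + 38)/1518 = 0.1700; co–k: (217 + 38)/1518 = 0.1680.
Expected DCO frequency = 0.1700 × 0.1680 ≈ 0.02856; observed = 38/1518 ≈ 0.02503.
Coefficient of coincidence = 0.02503/0.02856 ≈ 0.88.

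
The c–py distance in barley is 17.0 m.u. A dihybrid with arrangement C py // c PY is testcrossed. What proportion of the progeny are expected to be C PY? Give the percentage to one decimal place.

A map distance of 17.0 m.u. corresponds to a recombination frequency of 0.170.
The F1 is C py / c PY, so C PY is a recombinant gamete class with expected frequency r/2 = 0.170/2 = 0.0850.
That is 0.0850 = 8.5% of the progeny.

8.5%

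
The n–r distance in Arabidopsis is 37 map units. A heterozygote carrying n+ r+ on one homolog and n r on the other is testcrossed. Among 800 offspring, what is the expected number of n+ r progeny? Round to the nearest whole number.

A map distance of 37 map units corresponds to a recombination frequency of 0.370.
The F1 is n+ r+ / n r, so n+ r is a recombinant gamete class with expected frequency r/2 = 0.370/2 = 0.1850.
Expected number = 0.1850 × 800 = 148.00 ≈ 148.

148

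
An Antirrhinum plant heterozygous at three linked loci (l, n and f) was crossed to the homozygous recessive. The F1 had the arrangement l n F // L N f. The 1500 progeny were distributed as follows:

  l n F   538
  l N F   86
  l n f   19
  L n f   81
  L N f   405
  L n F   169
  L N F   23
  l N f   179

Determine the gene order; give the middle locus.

The two rarest classes, l n f and L N F, are the double crossovers. Comparing them with the parentals, only the f allele has switched, so f is the middle locus and the order is n – f – l.

f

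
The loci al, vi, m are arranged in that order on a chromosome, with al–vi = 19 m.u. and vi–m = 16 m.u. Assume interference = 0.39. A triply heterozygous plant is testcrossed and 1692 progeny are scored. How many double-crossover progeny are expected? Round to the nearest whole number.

31

Map distances give recombination frequencies of 0.190 and 0.160 for the two intervals.
With interference 0.39 (so coincidence = 0.61), expected double-crossover frequency = 0.190 × 0.160 × 0.61 = 0.01854.
Expected number = 0.01854 × 1692 = 31.38 ≈ 31.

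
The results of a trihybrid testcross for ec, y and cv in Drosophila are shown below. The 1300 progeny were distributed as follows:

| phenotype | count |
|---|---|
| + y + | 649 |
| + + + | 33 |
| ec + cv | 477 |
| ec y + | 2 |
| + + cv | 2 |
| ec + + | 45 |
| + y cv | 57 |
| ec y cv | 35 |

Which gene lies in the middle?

ec

The two most frequent reciprocal classes, ec + cv and + y +, are the parental types, so the F1 was ec + cv / + y +.
The two rarest classes, + + cv and ec y +, are the double crossovers. Comparing them with the parentals, only the ec allele has switched, so ec is the middle locus and the order is y – ec – cv.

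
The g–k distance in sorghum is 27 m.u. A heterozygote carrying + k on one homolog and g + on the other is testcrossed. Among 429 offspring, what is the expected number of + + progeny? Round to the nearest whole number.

58

A map distance of 27 m.u. corresponds to a recombination frequency of 0.270.
The F1 is + k / g +, so + + is a recombinant gamete class with expected frequency r/2 = 0.270/2 = 0.1350.
Expected number = 0.1350 × 429 = 57.92 ≈ 58.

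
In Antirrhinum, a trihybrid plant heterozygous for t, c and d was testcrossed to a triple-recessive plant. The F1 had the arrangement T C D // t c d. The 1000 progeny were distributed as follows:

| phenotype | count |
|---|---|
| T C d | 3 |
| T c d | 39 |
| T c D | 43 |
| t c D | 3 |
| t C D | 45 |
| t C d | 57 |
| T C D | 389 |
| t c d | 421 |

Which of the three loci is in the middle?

The two rarest classes, T C d and t c D, are the double crossovers. Comparing them with the parentals, only the d allele has switched, so d is the middle locus and the order is c – d – t.

d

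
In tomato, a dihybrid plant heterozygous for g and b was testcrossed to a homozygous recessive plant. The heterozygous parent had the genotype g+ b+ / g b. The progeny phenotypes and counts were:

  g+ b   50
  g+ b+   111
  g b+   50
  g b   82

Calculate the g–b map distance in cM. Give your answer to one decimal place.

34.1 cM

The recombinant classes are g+ b and g b+: 50 + 50 = 100.
Recombination frequency = 100/293 = 0.3413 ≈ 34.1%, i.e. 34.1 cM.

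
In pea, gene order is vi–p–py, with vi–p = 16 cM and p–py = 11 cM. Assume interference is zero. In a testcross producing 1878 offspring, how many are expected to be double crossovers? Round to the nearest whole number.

Map distances give recombination frequencies of 0.160 and 0.110 for the two intervals.
With no interference, expected double-crossover frequency = 0.160 × 0.110 = 0.01760.
Expected number = 0.01760 × 1878 = 33.05 ≈ 33.

33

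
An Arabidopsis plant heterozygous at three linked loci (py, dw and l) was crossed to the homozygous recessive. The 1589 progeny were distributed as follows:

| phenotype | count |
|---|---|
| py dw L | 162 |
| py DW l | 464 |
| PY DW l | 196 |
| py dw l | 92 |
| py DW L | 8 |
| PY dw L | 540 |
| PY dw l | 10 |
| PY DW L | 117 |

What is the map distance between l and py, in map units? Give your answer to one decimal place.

23.7 map units

The two most frequent reciprocal classes, py DW l and PY dw L, are the parental types, so the F1 was py DW l / PY dw L.
The two rarest classes, py DW L and PY dw l, are the double crossovers. Comparing them with the parentals, only the l allele has switched, so l is the middle locus and the order is dw – l – py.
Crossovers in the l–py interval produce the single-crossover classes PY DW l and py dw L (196 + 162 = 358) plus the double crossovers (18).
RF(l–py) = (358 + 18) / 1589 = 376/1589 = 0.2366 → 23.7 map units.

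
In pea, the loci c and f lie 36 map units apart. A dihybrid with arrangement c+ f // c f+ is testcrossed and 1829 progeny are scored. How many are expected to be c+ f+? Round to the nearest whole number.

A map distance of 36 map units corresponds to a recombination frequency of 0.360.
The F1 is c+ f / c f+, so c+ f+ is a recombinant gamete class with expected frequency r/2 = 0.360/2 = 0.1800.
Expected number = 0.1800 × 1829 = 329.22 ≈ 329.

329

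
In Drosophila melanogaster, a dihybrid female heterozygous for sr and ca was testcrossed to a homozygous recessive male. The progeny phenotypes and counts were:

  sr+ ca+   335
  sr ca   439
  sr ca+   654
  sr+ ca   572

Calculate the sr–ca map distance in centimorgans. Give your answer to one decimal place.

The two most frequent classes, sr+ ca (572) and sr ca+ (654), are the parental types, so the F1 was sr+ ca / sr ca+.
The recombinant classes are sr+ ca+ and sr ca: 335 + 439 = 774.
Recombination frequency = 774/2000 = 0.3870 ≈ 38.7%, i.e. 38.7 centimorgans.

38.7 centimorgans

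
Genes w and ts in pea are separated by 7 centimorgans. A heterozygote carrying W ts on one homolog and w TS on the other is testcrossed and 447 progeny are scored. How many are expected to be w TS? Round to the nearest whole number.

208

A map distance of 7 centimorgans corresponds to a recombination frequency of 0.070.
The F1 is W ts / w TS, so w TS is a parental gamete class with expected frequency (1 − r)/2 = 0.930/2 = 0.4650.
Expected number = 0.4650 × 447 = 207.85 ≈ 208.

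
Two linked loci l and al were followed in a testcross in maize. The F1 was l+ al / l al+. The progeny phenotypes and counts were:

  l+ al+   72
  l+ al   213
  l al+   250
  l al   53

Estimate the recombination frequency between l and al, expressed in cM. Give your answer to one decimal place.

21.3 cM

The recombinant classes are l+ al+ and l al: 72 + 53 = 125.
Recombination frequency = 125/588 = 0.2126 ≈ 21.3%, i.e. 21.3 cM.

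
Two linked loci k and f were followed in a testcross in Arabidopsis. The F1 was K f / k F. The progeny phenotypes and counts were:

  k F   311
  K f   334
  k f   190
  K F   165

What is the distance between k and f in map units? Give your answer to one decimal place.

35.5 map units

The recombinant classes are K F and k f: 165 + 190 = 355.
Recombination frequency = 355/1000 = 0.3550 ≈ 35.5%, i.e. 35.5 map units.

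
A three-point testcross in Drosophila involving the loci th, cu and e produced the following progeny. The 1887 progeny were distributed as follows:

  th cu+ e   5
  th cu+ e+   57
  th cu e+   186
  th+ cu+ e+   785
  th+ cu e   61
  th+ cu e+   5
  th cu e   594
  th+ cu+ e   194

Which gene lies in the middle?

cu

The two most frequent reciprocal classes, th+ cu+ e+ and th cu e, are the parental types, so the F1 was th+ cu+ e+ / th cu e.
The two rarest classes, th+ cu e+ and th cu+ e, are the double crossovers. Comparing them with the parentals, only the cu allele has switched, so cu is the middle locus and the order is e – cu – th.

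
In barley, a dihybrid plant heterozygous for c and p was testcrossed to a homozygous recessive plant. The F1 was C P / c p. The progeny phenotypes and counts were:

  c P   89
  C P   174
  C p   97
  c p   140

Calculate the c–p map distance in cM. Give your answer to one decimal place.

The recombinant classes are C p and c P: 97 + 89 = 186.
Recombination frequency = 186/500 = 0.3720 ≈ 37.2%, i.e. 37.2 cM.

37.2 cM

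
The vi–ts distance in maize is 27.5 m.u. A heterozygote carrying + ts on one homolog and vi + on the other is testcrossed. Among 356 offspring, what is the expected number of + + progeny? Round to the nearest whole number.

A map distance of 27.5 m.u. corresponds to a recombination frequency of 0.275.
The F1 is + ts / vi +, so + + is a recombinant gamete class with expected frequency r/2 = 0.275/2 = 0.1375.
Expected number = 0.1375 × 356 = 48.95 ≈ 49.

49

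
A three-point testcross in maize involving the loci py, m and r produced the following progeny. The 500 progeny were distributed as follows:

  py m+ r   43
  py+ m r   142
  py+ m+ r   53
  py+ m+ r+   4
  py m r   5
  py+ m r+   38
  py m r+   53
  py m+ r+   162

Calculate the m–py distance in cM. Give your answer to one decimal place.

23.0 cM

The two most frequent reciprocal classes, py m+ r+ and py+ m r, are the parental types, so the F1 was py m+ r+ / py+ m r.
The two rarest classes, py+ m+ r+ and py m r, are the double crossovers. Comparing them with the parentals, only the py allele has switched, so py is the middle locus and the order is r – py – m.
Crossovers in the py–m interval produce the single-crossover classes py m r+ and py+ m+ r (53 + 53 = 106) plus the double crossovers (9).
RF(py–m) = (106 + 9) / 500 = 115/500 = 0.2300 → 23.0 cM.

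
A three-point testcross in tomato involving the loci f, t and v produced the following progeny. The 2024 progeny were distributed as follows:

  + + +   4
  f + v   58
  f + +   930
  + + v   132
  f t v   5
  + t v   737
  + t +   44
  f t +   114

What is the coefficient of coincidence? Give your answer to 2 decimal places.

The two most frequent reciprocal classes, + t v and f + +, are the parental types, so the F1 was + t v / f + +.
The two rarest classes, f t v and + + +, are the double crossovers. Comparing them with the parentals, only the f allele has switched, so f is the middle locus and the order is v – f – t.
v–f: (102 + 9)/2024 = 0.0548; f–t: (246 + 9)/2024 = 0.1260.
Expected DCO frequency = 0.0548 × 0.1260 ≈ 0.00690; observed = 9/2024 ≈ 0.00445.
Coefficient of coincidence = 0.00445/0.00690 ≈ 0.64.

0.64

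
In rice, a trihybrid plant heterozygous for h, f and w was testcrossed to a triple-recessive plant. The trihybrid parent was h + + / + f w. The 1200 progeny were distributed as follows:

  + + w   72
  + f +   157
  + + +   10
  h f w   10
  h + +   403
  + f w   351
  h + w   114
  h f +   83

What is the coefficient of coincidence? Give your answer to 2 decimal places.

0.47

The two rarest classes, + + + and h f w, are the double crossovers. Comparing them with the parentals, only the h allele has switched, so h is the middle locus and the order is f – h – w.
f–h: (155 + 20)/1200 = 0.1458; h–w: (271 + 20)/1200 = 0.2425.
Expected DCO frequency = 0.1458 × 0.2425 ≈ 0.03536; observed = 20/1200 ≈ 0.01667.
Coefficient of coincidence = 0.01667/0.03536 ≈ 0.47.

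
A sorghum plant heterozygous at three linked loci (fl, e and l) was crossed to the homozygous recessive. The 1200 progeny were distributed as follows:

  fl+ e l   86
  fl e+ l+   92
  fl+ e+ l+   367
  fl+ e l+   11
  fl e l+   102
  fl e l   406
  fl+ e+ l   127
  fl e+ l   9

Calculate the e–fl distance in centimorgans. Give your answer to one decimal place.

The two most frequent reciprocal classes, fl e l and fl+ e+ l+, are the parental types, so the F1 was fl e l / fl+ e+ l+.
The two rarest classes, fl e+ l and fl+ e l+, are the double crossovers. Comparing them with the parentals, only the e allele has switched, so e is the middle locus and the order is fl – e – l.
Crossovers in the fl–e interval produce the single-crossover classes fl+ e l and fl e+ l+ (86 + 92 = 178) plus the double crossovers (20).
RF(fl–e) = (178 + 20) / 1200 = 198/1200 = 0.1650 → 16.5 centimorgans.

16.5 centimorgans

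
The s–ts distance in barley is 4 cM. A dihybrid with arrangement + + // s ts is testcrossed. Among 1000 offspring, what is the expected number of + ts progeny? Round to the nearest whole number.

20

A map distance of 4 cM corresponds to a recombination frequency of 0.040.
The F1 is + + / s ts, so + ts is a recombinant gamete class with expected frequency r/2 = 0.040/2 = 0.0200.
Expected number = 0.0200 × 1000 = 20.00 ≈ 20.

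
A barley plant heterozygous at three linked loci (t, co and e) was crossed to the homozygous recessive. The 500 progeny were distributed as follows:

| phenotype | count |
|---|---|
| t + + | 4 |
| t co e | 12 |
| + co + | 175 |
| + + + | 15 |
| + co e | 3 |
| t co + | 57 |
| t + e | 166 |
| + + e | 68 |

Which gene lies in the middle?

e

The two most frequent reciprocal classes, + co + and t + e, are the parental types, so the F1 was + co + / t + e.
The two rarest classes, + co e and t + +, are the double crossovers. Comparing them with the parentals, only the e allele has switched, so e is the middle locus and the order is t – e – co.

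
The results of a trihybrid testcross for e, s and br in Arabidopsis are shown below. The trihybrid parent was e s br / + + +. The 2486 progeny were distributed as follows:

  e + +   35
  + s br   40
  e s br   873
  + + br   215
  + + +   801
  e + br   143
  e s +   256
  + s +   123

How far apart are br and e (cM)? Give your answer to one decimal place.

The two rarest classes, + s br and e + +, are the double crossovers. Comparing them with the parentals, only the e allele has switched, so e is the middle locus and the order is s – e – br.
Crossovers in the e–br interval produce the single-crossover classes e s + and + + br (256 + 215 = 471) plus the double crossovers (75).
RF(e–br) = (471 + 75) / 2486 = 546/2486 = 0.2196 → 22.0 cM.

22.0 cM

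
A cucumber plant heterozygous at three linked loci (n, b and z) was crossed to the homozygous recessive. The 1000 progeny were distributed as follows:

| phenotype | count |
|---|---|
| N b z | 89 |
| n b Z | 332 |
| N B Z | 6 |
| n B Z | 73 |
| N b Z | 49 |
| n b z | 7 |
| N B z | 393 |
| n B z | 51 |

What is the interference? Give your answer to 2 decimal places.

The two most frequent reciprocal classes, n b Z and N B z, are the parental types, so the F1 was n b Z / N B z.
The two rarest classes, n b z and N B Z, are the double crossovers. Comparing them with the parentals, only the z allele has switched, so z is the middle locus and the order is b – z – n.
b–z: (162 + 13)/1000 = 0.1750; z–n: (100 + 13)/1000 = 0.1130.
Expected DCO frequency = 0.1750 × 0.1130 ≈ 0.01978; observed = 13/1000 ≈ 0.01300.
Coefficient of coincidence = 0.01300/0.01978 ≈ 0.66; interference = 1 − 0.66 = 0.34.

0.34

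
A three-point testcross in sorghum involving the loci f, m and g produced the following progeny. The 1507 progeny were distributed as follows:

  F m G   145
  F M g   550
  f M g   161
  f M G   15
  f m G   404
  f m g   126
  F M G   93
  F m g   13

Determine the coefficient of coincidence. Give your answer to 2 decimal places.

The two most frequent reciprocal classes, F M g and f m G, are the parental types, so the F1 was F M g / f m G.
The two rarest classes, F m g and f M G, are the double crossovers. Comparing them with the parentals, only the m allele has switched, so m is the middle locus and the order is f – m – g.
f–m: (306 + 28)/1507 = 0.2216; m–g: (219 + 28)/1507 = 0.1639.
Expected DCO frequency = 0.2216 × 0.1639 ≈ 0.03632; observed = 28/1507 ≈ 0.01858.
Coefficient of coincidence = 0.01858/0.03632 ≈ 0.51.

0.51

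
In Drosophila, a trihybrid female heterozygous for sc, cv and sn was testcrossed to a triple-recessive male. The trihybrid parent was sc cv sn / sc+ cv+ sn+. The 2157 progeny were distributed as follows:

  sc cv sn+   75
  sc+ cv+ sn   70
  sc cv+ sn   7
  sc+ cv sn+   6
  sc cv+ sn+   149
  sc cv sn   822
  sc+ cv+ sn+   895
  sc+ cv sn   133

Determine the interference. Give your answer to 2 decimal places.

0.40

The two rarest classes, sc cv+ sn and sc+ cv sn+, are the double crossovers. Comparing them with the parentals, only the cv allele has switched, so cv is the middle locus and the order is sn – cv – sc.
sn–cv: (145 + 13)/2157 = 0.0732; cv–sc: (282 + 13)/2157 = 0.1368.
Expected DCO frequency = 0.0732 × 0.1368 ≈ 0.01001; observed = 13/2157 ≈ 0.00603.
Coefficient of coincidence = 0.00603/0.01001 ≈ 0.60; interference = 1 − 0.60 = 0.40.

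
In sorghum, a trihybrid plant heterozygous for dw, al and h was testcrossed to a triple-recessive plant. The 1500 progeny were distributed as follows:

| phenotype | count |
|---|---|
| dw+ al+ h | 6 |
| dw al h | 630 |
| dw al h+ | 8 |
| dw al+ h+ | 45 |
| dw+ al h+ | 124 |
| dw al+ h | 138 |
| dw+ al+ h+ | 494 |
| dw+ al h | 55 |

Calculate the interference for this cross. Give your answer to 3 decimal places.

The two most frequent reciprocal classes, dw+ al+ h+ and dw al h, are the parental types, so the F1 was dw+ al+ h+ / dw al h.
The two rarest classes, dw+ al+ h and dw al h+, are the double crossovers. Comparing them with the parentals, only the h allele has switched, so h is the middle locus and the order is dw – h – al.
dw–h: (100 + 14)/1500 = 0.0760; h–al: (262 + 14)/1500 = 0.1840.
Expected DCO frequency = 0.0760 × 0.1840 ≈ 0.01398; observed = 14/1500 ≈ 0.00933.
Coefficient of coincidence = 0.00933/0.01398 ≈ 0.667; interference = 1 − 0.667 = 0.333.

0.333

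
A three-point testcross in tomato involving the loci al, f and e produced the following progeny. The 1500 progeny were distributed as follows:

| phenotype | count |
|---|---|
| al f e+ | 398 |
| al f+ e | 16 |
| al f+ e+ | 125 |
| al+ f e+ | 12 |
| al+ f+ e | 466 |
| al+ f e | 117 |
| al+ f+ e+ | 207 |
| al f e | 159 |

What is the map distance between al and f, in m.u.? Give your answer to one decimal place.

The two most frequent reciprocal classes, al+ f+ e and al f e+, are the parental types, so the F1 was al+ f+ e / al f e+.
The two rarest classes, al f+ e and al+ f e+, are the double crossovers. Comparing them with the parentals, only the al allele has switched, so al is the middle locus and the order is e – al – f.
Crossovers in the al–f interval produce the single-crossover classes al+ f e and al f+ e+ (117 + 125 = 242) plus the double crossovers (28).
RF(al–f) = (242 + 28) / 1500 = 270/1500 = 0.1800 → 18.0 m.u.

18.0 m.u.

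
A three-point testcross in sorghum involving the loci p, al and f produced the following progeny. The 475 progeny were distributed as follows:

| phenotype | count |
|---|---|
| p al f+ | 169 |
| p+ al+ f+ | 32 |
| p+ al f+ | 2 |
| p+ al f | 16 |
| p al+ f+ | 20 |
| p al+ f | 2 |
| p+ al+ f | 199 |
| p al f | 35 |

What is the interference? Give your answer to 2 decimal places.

The two most frequent reciprocal classes, p al f+ and p+ al+ f, are the parental types, so the F1 was p al f+ / p+ al+ f.
The two rarest classes, p+ al f+ and p al+ f, are the double crossovers. Comparing them with the parentals, only the p allele has switched, so p is the middle locus and the order is f – p – al.
f–p: (67 + 4)/475 = 0.1495; p–al: (36 + 4)/475 = 0.0842.
Expected DCO frequency = 0.1495 × 0.0842 ≈ 0.01259; observed = 4/475 ≈ 0.00842.
Coefficient of coincidence = 0.00842/0.01259 ≈ 0.67; interference = 1 − 0.67 = 0.33.

0.33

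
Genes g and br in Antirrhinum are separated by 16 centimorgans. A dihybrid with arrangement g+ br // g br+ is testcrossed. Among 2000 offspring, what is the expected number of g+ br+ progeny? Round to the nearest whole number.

A map distance of 16 centimorgans corresponds to a recombination frequency of 0.160.
The F1 is g+ br / g br+, so g+ br+ is a recombinant gamete class with expected frequency r/2 = 0.160/2 = 0.0800.
Expected number = 0.0800 × 2000 = 160.00 ≈ 160.

160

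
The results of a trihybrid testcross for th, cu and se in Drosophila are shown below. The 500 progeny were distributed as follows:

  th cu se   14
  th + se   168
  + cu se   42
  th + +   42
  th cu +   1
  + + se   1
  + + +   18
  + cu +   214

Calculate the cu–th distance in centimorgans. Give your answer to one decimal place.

6.8 centimorgans

The two most frequent reciprocal classes, + cu + and th + se, are the parental types, so the F1 was + cu + / th + se.
The two rarest classes, th cu + and + + se, are the double crossovers. Comparing them with the parentals, only the th allele has switched, so th is the middle locus and the order is se – th – cu.
Crossovers in the th–cu interval produce the single-crossover classes + + + and th cu se (18 + 14 = 32) plus the double crossovers (2).
RF(th–cu) = (32 + 2) / 500 = 34/500 = 0.0680 → 6.8 centimorgans.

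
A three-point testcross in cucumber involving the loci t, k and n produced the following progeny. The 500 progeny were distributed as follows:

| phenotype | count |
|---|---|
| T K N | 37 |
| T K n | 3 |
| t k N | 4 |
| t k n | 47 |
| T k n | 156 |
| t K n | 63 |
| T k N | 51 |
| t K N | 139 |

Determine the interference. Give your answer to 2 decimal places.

0.68

The two most frequent reciprocal classes, T k n and t K N, are the parental types, so the F1 was T k n / t K N.
The two rarest classes, T K n and t k N, are the double crossovers. Comparing them with the parentals, only the k allele has switched, so k is the middle locus and the order is n – k – t.
n–k: (114 + 7)/500 = 0.2420; k–t: (84 + 7)/500 = 0.1820.
Expected DCO frequency = 0.2420 × 0.1820 ≈ 0.04404; observed = 7/500 ≈ 0.01400.
Coefficient of coincidence = 0.01400/0.04404 ≈ 0.32; interference = 1 − 0.32 = 0.68.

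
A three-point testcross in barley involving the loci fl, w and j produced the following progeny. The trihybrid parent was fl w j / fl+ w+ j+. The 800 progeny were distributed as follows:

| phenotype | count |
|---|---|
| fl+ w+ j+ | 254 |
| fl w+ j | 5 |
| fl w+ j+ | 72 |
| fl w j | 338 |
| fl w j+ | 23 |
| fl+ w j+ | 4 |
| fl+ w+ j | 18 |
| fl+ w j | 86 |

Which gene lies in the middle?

w

The two rarest classes, fl w+ j and fl+ w j+, are the double crossovers. Comparing them with the parentals, only the w allele has switched, so w is the middle locus and the order is fl – w – j.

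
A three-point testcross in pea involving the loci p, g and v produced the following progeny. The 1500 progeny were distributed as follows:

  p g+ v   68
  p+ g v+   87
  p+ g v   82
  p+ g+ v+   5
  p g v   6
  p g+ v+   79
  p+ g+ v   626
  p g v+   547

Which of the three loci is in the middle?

v

The two most frequent reciprocal classes, p g v+ and p+ g+ v, are the parental types, so the F1 was p g v+ / p+ g+ v.
The two rarest classes, p g v and p+ g+ v+, are the double crossovers. Comparing them with the parentals, only the v allele has switched, so v is the middle locus and the order is p – v – g.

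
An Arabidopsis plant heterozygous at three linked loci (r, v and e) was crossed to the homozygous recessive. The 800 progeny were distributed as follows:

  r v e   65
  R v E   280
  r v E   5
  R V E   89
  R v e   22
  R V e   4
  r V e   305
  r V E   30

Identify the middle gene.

The two most frequent reciprocal classes, R v E and r V e, are the parental types, so the F1 was R v E / r V e.
The two rarest classes, r v E and R V e, are the double crossovers. Comparing them with the parentals, only the r allele has switched, so r is the middle locus and the order is v – r – e.

r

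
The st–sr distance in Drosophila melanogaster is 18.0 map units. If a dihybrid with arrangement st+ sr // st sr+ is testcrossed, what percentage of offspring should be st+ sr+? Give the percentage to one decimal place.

9.0%

A map distance of 18.0 map units corresponds to a recombination frequency of 0.180.
The F1 is st+ sr / st sr+, so st+ sr+ is a recombinant gamete class with expected frequency r/2 = 0.180/2 = 0.0900.
That is 0.0900 = 9.0% of the progeny.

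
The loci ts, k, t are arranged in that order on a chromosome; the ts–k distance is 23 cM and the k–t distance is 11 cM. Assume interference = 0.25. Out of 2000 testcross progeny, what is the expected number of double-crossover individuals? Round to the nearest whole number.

Map distances give recombination frequencies of 0.230 and 0.110 for the two intervals.
With interference 0.25 (so coincidence = 0.75), expected double-crossover frequency = 0.230 × 0.110 × 0.75 = 0.01897.
Expected number = 0.01897 × 2000 = 37.95 ≈ 38.

38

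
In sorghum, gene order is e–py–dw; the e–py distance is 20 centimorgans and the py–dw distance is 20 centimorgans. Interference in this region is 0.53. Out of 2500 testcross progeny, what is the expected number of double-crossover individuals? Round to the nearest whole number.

47

Map distances give recombination frequencies of 0.200 and 0.200 for the two intervals.
With interference 0.53 (so coincidence = 0.47), expected double-crossover frequency = 0.200 × 0.200 × 0.47 = 0.01880.
Expected number = 0.01880 × 2500 = 47.00 ≈ 47.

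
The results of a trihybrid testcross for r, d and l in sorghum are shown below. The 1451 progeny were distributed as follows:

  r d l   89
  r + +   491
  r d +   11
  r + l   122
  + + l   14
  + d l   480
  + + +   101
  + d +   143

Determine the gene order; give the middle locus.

d

The two most frequent reciprocal classes, r + + and + d l, are the parental types, so the F1 was r + + / + d l.
The two rarest classes, r d + and + + l, are the double crossovers. Comparing them with the parentals, only the d allele has switched, so d is the middle locus and the order is l – d – r.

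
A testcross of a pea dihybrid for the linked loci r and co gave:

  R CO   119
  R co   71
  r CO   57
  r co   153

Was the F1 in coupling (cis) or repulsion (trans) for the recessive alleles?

cis

The two most frequent classes are R CO (119) and r co (153); these are the parental (non-recombinant) types.
So the F1 carried R CO on one chromosome and r co on the other — the recessive alleles are on the same chromosome (cis / coupling).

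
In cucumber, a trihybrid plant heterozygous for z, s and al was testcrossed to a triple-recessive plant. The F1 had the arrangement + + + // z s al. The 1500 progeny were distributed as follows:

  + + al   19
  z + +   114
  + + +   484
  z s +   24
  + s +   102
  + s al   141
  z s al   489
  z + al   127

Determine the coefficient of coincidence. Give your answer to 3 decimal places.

The two rarest classes, + + al and z s +, are the double crossovers. Comparing them with the parentals, only the al allele has switched, so al is the middle locus and the order is s – al – z.
s–al: (229 + 43)/1500 = 0.1813; al–z: (255 + 43)/1500 = 0.1987.
Expected DCO frequency = 0.1813 × 0.1987 ≈ 0.03602; observed = 43/1500 ≈ 0.02867.
Coefficient of coincidence = 0.02867/0.03602 ≈ 0.796.

0.796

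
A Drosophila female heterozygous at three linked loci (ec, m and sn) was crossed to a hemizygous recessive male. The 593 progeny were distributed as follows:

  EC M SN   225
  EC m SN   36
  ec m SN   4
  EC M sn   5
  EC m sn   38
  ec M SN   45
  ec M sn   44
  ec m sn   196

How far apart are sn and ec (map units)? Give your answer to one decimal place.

The two most frequent reciprocal classes, ec m sn and EC M SN, are the parental types, so the F1 was ec m sn / EC M SN.
The two rarest classes, ec m SN and EC M sn, are the double crossovers. Comparing them with the parentals, only the sn allele has switched, so sn is the middle locus and the order is m – sn – ec.
Crossovers in the sn–ec interval produce the single-crossover classes EC m sn and ec M SN (38 + 45 = 83) plus the double crossovers (9).
RF(sn–ec) = (83 + 9) / 593 = 92/593 = 0.1551 → 15.5 map units.

15.5 map units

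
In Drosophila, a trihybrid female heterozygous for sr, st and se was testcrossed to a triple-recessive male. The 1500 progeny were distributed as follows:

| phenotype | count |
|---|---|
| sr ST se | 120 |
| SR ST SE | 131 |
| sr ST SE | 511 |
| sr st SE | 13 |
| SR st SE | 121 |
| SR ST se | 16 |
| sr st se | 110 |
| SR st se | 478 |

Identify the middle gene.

The two most frequent reciprocal classes, SR st se and sr ST SE, are the parental types, so the F1 was SR st se / sr ST SE.
The two rarest classes, SR ST se and sr st SE, are the double crossovers. Comparing them with the parentals, only the st allele has switched, so st is the middle locus and the order is sr – st – se.

st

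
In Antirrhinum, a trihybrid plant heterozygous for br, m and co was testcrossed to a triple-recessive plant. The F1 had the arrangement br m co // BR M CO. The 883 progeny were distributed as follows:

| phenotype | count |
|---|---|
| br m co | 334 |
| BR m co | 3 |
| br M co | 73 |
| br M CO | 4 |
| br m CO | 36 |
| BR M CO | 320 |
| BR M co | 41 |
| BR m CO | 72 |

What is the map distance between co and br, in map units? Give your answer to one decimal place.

The two rarest classes, BR m co and br M CO, are the double crossovers. Comparing them with the parentals, only the br allele has switched, so br is the middle locus and the order is co – br – m.
Crossovers in the co–br interval produce the single-crossover classes br m CO and BR M co (36 + 41 = 77) plus the double crossovers (7).
RF(co–br) = (77 + 7) / 883 = 84/883 = 0.0951 → 9.5 map units.

9.5 map units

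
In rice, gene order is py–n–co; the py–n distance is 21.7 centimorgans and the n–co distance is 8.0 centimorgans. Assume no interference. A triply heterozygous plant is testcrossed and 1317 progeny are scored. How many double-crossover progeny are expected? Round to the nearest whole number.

Map distances give recombination frequencies of 0.217 and 0.080 for the two intervals.
With no interference, expected double-crossover frequency = 0.217 × 0.080 = 0.01736.
Expected number = 0.01736 × 1317 = 22.86 ≈ 23.

23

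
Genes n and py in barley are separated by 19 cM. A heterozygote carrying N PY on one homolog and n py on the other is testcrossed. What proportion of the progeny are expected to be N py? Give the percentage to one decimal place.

9.5%

A map distance of 19 cM corresponds to a recombination frequency of 0.190.
The F1 is N PY / n py, so N py is a recombinant gamete class with expected frequency r/2 = 0.190/2 = 0.0950.
That is 0.0950 = 9.5% of the progeny.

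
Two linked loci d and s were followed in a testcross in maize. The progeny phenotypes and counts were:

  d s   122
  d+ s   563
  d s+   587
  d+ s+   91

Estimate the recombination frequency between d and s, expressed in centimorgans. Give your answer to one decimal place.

The two most frequent classes, d+ s (563) and d s+ (587), are the parental types, so the F1 was d+ s / d s+.
The recombinant classes are d+ s+ and d s: 91 + 122 = 213.
Recombination frequency = 213/1363 = 0.1563 ≈ 15.6%, i.e. 15.6 centimorgans.

15.6 centimorgans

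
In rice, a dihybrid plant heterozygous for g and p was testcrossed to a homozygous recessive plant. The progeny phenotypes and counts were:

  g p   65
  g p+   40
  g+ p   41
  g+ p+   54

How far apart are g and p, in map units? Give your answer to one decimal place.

40.5 map units

The two most frequent classes, g+ p+ (54) and g p (65), are the parental types, so the F1 was g+ p+ / g p.
The recombinant classes are g+ p and g p+: 41 + 40 = 81.
Recombination frequency = 81/200 = 0.4050 ≈ 40.5%, i.e. 40.5 map units.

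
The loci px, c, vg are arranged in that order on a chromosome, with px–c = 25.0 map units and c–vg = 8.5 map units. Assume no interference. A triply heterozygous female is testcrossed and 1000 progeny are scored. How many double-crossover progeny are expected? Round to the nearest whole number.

21

Map distances give recombination frequencies of 0.250 and 0.085 for the two intervals.
With no interference, expected double-crossover frequency = 0.250 × 0.085 = 0.02125.
Expected number = 0.02125 × 1000 = 21.25 ≈ 21.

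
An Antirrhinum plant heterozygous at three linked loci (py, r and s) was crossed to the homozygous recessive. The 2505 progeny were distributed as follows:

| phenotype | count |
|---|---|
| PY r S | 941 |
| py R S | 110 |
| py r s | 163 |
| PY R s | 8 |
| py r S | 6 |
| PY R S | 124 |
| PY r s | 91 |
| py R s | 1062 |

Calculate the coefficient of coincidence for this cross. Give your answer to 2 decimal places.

0.54

The two most frequent reciprocal classes, py R s and PY r S, are the parental types, so the F1 was py R s / PY r S.
The two rarest classes, PY R s and py r S, are the double crossovers. Comparing them with the parentals, only the py allele has switched, so py is the middle locus and the order is s – py – r.
s–py: (201 + 14)/2505 = 0.0858; py–r: (287 + 14)/2505 = 0.1202.
Expected DCO frequency = 0.0858 × 0.1202 ≈ 0.01031; observed = 14/2505 ≈ 0.00559.
Coefficient of coincidence = 0.00559/0.01031 ≈ 0.54.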